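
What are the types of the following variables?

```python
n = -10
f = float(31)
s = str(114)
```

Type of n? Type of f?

n is int; f is float

int, float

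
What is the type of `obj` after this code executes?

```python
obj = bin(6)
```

bin() returns str representation

str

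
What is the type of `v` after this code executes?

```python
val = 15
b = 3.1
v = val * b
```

int * float returns float (15 * 3.1 = 46.5)

float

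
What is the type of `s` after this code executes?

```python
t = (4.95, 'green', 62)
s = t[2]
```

Index 2 of tuple is 62 which is int

int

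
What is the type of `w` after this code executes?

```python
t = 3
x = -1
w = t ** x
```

int ** negative int returns float

float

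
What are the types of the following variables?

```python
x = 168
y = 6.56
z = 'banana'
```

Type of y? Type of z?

y is float; z is str

float, str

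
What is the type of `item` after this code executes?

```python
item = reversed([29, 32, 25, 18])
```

reversed() on a list returns a list_reverseiterator

list_reverseiterator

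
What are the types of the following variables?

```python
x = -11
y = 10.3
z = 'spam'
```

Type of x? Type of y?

x is int; y is float

int, float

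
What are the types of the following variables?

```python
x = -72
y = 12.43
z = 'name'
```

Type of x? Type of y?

x is int; y is float

int, float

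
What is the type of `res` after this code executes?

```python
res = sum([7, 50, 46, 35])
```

sum() of ints returns int

int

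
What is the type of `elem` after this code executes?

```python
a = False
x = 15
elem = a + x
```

bool + int returns int (False is 0, so 0 + 15 = 15)

int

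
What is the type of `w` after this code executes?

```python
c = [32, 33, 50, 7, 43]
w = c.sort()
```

list.sort() returns None (sorts in place)

NoneType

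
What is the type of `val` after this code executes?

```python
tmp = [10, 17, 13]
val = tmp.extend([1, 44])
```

list.extend() returns None

NoneType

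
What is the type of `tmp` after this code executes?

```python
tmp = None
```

None has type NoneType

NoneType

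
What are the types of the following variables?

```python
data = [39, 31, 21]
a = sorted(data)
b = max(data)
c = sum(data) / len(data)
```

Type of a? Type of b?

sorted() returns list; max of ints returns int

list, int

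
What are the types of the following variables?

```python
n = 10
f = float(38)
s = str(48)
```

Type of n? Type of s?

n is int; s is str

int, str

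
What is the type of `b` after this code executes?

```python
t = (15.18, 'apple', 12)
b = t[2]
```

Index 2 of tuple is 12 which is int

int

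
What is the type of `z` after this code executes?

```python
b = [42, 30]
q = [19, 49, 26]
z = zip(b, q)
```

zip() returns a zip iterator object

zip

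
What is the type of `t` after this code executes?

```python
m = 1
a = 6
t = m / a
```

int / int always returns float in Python 3 (1 / 6 = 0.166667)

float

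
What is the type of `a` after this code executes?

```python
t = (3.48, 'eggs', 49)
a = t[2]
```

Index 2 of tuple is 49 which is int

int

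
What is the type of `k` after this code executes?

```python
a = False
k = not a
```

'not' always returns bool

bool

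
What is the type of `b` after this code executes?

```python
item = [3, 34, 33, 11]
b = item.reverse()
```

list.reverse() returns None

NoneType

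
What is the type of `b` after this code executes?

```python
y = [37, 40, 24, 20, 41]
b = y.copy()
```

list.copy() returns list

list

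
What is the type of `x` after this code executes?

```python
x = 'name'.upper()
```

str.upper() returns str

str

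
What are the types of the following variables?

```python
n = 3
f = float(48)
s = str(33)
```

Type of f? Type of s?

f is float; s is str

float, str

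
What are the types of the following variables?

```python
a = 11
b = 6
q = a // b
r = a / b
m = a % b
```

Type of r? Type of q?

int / int returns float; int // int returns int

float, int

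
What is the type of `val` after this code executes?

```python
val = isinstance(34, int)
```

isinstance() returns bool

bool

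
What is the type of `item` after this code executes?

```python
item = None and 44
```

'and' returns first falsy value (None)

NoneType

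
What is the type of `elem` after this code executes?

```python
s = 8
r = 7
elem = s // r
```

int // int returns int (8 // 7 = 1)

int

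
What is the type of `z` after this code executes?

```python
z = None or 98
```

'or' with None returns the other value (98, int)

int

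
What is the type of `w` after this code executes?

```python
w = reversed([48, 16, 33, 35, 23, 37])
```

reversed() on a list returns a list_reverseiterator

list_reverseiterator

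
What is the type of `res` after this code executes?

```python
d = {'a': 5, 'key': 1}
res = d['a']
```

Accessing dict[str, int] with key 'a' returns int value 5

int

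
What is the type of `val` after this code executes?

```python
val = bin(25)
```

bin() returns str representation

str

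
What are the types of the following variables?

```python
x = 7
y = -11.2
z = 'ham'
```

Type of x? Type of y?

x is int; y is float

int, float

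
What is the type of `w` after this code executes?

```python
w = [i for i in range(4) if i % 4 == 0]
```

A list comprehension [...] produces a list

list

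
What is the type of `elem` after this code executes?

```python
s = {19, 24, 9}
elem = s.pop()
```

Popping from a set of ints returns int

int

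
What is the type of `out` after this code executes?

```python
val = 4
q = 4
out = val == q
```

Equality comparison returns bool

bool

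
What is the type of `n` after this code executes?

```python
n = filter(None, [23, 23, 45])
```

filter() returns a filter iterator object

filter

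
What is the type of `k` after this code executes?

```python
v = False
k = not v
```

'not' always returns bool

bool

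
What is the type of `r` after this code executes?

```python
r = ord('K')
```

ord() returns int (Unicode code point)

int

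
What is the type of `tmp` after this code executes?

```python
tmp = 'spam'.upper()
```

str.upper() returns str

str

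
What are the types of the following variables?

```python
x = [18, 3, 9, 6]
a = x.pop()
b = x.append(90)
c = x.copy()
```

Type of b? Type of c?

list.append() returns None; list.copy() returns list

NoneType, list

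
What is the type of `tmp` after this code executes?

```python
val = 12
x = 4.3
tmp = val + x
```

int + float returns float (12 + 4.3 = 16.3)

float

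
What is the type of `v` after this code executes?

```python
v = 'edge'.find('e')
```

str.find() returns int (index, or -1)

int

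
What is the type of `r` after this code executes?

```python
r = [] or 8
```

'or' returns first truthy value (8, which is int)

int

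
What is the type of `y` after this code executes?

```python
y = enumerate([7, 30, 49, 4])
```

enumerate() returns an enumerate iterator object

enumerate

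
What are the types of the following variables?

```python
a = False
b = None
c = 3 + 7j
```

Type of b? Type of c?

b is NoneType; c is complex

NoneType, complex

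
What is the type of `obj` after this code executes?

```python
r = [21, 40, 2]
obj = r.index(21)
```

list.index() returns int

int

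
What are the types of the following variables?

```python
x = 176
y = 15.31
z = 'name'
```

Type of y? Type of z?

y is float; z is str

float, str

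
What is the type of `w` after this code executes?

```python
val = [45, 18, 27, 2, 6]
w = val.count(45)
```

list.count() returns int

int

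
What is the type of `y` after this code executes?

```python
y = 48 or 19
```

'or' returns the first truthy value (48, which is int)

int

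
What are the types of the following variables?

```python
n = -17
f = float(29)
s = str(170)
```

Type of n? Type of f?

n is int; f is float

int, float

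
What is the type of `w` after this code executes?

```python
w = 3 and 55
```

'and' returns the last value when all truthy (55, which is int)

int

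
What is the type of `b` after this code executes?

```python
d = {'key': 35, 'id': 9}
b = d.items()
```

dict.items() returns a dict_items view

dict_items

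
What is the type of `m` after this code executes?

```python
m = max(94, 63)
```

max() of ints returns int

int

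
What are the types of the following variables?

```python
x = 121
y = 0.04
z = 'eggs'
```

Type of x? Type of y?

x is int; y is float

int, float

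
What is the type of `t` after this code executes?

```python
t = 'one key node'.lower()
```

str.lower() returns str

str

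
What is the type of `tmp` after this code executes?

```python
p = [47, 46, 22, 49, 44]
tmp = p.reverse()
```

list.reverse() returns None

NoneType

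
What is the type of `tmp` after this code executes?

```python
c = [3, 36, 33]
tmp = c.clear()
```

list.clear() returns None

NoneType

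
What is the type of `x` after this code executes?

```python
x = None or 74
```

'or' with None returns the other value (74, int)

int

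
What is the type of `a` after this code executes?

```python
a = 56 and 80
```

'and' returns the last value when all truthy (80, which is int)

int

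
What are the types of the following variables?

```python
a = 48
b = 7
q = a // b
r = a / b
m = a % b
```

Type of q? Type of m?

int // int returns int; int % int returns int

int, int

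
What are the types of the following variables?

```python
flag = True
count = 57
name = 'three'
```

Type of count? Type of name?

count is int; name is str

int, str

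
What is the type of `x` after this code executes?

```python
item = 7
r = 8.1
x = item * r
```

int * float returns float (7 * 8.1 = 56.7)

float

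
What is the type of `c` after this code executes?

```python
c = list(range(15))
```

list(range(...)) returns list

list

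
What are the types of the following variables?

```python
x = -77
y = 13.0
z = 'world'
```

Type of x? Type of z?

x is int; z is str

int, str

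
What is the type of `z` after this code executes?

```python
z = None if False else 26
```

Ternary: condition is False, else branch (26) taken → int

int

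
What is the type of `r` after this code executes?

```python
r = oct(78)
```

oct() returns str representation

str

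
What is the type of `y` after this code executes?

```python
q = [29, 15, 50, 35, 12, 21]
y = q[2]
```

Indexing a list of ints returns int (q[2] = 50)

int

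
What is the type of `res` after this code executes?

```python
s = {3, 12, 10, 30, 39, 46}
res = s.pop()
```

Popping from a set of ints returns int

int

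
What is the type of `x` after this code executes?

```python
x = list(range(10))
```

list(range(...)) returns list

list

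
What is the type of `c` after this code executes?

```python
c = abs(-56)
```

abs() of int returns int

int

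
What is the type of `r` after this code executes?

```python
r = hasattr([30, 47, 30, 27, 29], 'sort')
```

hasattr() returns bool

bool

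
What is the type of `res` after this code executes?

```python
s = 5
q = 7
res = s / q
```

int / int always returns float in Python 3 (5 / 7 = 0.714286)

float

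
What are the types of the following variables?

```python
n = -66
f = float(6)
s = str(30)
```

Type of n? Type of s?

n is int; s is str

int, str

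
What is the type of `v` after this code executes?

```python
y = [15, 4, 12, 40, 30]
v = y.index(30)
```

list.index() returns int

int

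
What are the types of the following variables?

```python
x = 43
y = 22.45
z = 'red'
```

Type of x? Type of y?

x is int; y is float

int, float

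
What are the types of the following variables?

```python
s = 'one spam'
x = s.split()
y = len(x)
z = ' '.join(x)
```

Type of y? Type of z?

len() returns int; str.join() returns str

int, str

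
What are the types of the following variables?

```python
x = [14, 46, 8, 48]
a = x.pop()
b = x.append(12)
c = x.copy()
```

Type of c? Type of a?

list.copy() returns list; list.pop() returns the element (int)

list, int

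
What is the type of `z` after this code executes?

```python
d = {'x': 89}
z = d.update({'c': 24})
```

dict.update() returns None

NoneType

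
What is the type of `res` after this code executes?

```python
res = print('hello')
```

print() returns None

NoneType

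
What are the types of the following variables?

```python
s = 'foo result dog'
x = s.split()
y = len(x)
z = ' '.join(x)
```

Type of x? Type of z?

str.split() returns list; str.join() returns str

list, str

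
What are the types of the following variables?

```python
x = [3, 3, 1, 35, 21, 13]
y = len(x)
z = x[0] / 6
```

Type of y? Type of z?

len() returns int; int / int returns float

int, float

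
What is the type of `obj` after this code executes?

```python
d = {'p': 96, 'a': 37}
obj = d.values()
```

.values() returns a dict_values view object

dict_values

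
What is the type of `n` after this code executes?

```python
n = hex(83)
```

hex() returns str representation

str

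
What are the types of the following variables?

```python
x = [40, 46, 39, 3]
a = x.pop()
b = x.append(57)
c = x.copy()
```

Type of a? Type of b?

list.pop() returns the element (int); list.append() returns None

int, NoneType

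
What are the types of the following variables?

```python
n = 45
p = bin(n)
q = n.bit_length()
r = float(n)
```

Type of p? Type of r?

bin() returns str; float() returns float

str, float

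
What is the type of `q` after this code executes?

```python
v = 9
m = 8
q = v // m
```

int // int returns int (9 // 8 = 1)

int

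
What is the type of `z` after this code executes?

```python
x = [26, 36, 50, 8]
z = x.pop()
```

list.pop() returns the popped element (int here)

int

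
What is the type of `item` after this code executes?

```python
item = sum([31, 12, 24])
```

sum() of ints returns int

int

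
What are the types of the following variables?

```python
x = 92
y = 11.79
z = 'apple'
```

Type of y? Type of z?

y is float; z is str

float, str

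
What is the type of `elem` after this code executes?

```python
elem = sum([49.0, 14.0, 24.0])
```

sum() of floats returns float

float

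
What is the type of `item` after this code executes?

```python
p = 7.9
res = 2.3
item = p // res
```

float // float returns float (floor division preserves float type)

float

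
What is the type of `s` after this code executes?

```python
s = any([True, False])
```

any() returns bool

bool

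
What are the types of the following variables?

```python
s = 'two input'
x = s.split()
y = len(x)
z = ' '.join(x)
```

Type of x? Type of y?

str.split() returns list; len() returns int

list, int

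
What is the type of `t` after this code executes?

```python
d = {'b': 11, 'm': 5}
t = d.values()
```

.values() returns a dict_values view object

dict_values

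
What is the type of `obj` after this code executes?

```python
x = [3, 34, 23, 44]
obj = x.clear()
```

list.clear() returns None

NoneType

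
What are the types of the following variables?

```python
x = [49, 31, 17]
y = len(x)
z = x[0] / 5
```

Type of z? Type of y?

int / int returns float; len() returns int

float, int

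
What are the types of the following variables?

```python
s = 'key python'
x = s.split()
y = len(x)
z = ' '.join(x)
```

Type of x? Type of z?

str.split() returns list; str.join() returns str

list, str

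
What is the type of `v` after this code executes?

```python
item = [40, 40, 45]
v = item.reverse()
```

list.reverse() returns None

NoneType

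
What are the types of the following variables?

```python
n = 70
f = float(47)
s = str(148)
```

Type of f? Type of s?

f is float; s is str

float, str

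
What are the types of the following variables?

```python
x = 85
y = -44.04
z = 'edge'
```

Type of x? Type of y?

x is int; y is float

int, float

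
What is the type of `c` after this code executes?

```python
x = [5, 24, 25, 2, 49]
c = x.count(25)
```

list.count() returns int

int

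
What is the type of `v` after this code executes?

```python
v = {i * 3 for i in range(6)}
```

A set comprehension {expr for x in iterable} produces a set

set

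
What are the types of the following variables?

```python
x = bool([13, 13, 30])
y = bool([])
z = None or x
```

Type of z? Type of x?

None or <bool> returns the bool; bool() returns bool

bool, bool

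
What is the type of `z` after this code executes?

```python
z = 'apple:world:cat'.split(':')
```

str.split() returns list

list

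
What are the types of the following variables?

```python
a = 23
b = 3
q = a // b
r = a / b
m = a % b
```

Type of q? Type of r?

int // int returns int; int / int returns float

int, float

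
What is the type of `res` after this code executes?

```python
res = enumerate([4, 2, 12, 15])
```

enumerate() returns an enumerate iterator object

enumerate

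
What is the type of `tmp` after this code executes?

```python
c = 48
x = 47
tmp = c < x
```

Comparison operators return bool

bool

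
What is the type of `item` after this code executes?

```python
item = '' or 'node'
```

'or' returns first truthy value ('node', which is str)

str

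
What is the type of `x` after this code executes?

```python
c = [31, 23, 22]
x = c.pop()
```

list.pop() returns the popped element (int here)

int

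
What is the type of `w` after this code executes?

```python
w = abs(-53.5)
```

abs() of float returns float

float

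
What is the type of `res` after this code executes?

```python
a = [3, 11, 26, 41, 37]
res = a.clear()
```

list.clear() returns None

NoneType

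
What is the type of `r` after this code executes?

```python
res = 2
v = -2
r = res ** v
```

int ** negative int returns float

float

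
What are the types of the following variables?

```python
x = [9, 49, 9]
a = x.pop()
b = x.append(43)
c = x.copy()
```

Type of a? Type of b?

list.pop() returns the element (int); list.append() returns None

int, NoneType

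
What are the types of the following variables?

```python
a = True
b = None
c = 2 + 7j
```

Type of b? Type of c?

b is NoneType; c is complex

NoneType, complex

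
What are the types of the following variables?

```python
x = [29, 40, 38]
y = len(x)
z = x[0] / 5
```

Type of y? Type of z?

len() returns int; int / int returns float

int, float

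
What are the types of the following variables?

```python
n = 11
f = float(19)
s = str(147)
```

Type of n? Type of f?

n is int; f is float

int, float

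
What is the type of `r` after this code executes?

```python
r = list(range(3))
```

list(range(...)) returns list

list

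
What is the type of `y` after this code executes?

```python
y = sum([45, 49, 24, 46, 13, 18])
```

sum() of ints returns int

int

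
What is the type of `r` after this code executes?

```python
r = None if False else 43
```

Ternary: condition is False, else branch (43) taken → int

int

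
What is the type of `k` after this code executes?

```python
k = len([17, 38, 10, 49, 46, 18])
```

len() always returns int

int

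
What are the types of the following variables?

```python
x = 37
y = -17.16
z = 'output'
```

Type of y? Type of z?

y is float; z is str

float, str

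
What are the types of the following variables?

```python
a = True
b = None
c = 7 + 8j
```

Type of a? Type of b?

a is bool; b is NoneType

bool, NoneType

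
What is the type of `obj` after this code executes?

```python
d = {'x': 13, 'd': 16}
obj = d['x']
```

Accessing dict[str, int] with key 'x' returns int value 13

int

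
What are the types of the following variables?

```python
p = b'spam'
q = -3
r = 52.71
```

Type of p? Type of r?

p is bytes; r is float

bytes, float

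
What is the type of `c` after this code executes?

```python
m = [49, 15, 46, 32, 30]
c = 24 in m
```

'in' operator returns bool

bool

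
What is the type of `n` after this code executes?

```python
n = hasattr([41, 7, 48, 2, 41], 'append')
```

hasattr() returns bool

bool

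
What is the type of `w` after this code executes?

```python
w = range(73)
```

range() returns a range object

range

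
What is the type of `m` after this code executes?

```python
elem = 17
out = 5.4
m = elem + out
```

int + float returns float (17 + 5.4 = 22.4)

float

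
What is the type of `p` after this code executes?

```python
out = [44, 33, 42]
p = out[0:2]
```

Slicing a list always returns a list

list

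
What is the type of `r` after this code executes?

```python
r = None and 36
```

'and' returns first falsy value (None)

NoneType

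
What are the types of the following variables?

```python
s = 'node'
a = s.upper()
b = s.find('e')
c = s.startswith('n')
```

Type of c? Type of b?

str.startswith() returns bool; str.find() returns int

bool, int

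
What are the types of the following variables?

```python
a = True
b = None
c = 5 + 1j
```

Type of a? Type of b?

a is bool; b is NoneType

bool, NoneType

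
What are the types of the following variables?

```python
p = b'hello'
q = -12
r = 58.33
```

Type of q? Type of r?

q is int; r is float

int, float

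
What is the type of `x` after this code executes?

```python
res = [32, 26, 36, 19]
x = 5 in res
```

'in' operator returns bool

bool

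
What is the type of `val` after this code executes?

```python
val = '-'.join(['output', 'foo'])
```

str.join() returns str

str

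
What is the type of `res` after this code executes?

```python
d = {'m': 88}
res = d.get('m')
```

dict.get() returns the value (int) when key is found

int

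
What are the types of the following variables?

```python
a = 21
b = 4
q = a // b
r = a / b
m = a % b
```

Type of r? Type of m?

int / int returns float; int % int returns int

float, int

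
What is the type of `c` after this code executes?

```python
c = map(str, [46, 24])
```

map() returns a map iterator object

map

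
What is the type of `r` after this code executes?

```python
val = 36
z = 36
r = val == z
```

Equality comparison returns bool

bool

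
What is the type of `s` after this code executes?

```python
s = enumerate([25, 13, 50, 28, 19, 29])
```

enumerate() returns an enumerate iterator object

enumerate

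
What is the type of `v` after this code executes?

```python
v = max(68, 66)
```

max() of ints returns int

int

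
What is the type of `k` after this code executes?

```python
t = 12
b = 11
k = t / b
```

int / int always returns float in Python 3 (12 / 11 = 1.09091)

float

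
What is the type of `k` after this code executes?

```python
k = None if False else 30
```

Ternary: condition is False, else branch (30) taken → int

int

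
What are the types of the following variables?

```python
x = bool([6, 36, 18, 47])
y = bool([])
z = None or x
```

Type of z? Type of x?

None or <bool> returns the bool; bool() returns bool

bool, bool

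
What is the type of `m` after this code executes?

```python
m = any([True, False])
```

any() returns bool

bool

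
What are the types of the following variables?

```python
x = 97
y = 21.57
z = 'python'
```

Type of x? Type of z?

x is int; z is str

int, str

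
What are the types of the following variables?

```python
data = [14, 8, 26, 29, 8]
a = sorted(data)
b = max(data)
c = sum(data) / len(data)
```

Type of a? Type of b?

sorted() returns list; max of ints returns int

list, int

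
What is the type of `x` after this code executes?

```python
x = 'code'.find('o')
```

str.find() returns int (index, or -1)

int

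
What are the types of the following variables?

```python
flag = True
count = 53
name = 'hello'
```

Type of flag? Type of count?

flag is bool; count is int

bool, int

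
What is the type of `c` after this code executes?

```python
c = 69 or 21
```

'or' returns the first truthy value (69, which is int)

int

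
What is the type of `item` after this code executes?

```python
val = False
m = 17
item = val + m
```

bool + int returns int (False is 0, so 0 + 17 = 17)

int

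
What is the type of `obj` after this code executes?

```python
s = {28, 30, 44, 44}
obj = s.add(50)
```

set.add() returns None (mutates in place)

NoneType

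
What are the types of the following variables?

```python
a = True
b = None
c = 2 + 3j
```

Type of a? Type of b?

a is bool; b is NoneType

bool, NoneType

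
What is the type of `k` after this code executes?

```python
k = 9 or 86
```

'or' returns the first truthy value (9, which is int)

int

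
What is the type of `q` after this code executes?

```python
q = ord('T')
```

ord() returns int (Unicode code point)

int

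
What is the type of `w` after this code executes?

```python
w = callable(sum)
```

callable() returns bool

bool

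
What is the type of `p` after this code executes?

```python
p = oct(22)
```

oct() returns str representation

str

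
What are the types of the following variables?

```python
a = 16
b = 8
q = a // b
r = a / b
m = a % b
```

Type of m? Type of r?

int % int returns int; int / int returns float

int, float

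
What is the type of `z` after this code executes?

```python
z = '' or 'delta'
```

'or' returns first truthy value ('delta', which is str)

str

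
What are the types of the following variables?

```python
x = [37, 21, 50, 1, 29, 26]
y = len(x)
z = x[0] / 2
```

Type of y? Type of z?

len() returns int; int / int returns float

int, float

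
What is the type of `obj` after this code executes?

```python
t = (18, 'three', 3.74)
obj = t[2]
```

Index 2 of tuple is 3.74 which is float

float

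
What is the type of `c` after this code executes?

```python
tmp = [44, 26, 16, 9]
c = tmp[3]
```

Indexing a list of ints returns int (tmp[3] = 9)

int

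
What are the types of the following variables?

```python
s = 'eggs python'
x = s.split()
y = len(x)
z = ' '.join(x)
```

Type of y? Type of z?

len() returns int; str.join() returns str

int, str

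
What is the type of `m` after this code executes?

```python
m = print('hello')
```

print() returns None

NoneType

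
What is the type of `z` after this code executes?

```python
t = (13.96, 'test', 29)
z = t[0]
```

Index 0 of tuple is 13.96 which is float

float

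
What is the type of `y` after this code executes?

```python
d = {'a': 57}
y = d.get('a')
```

dict.get() returns the value (int) when key is found

int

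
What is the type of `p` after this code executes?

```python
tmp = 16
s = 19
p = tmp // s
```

int // int returns int (16 // 19 = 0)

int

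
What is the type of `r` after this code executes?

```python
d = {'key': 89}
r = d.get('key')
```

dict.get() returns the value (int) when key is found

int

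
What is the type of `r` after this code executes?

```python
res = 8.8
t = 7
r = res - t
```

float - int returns float (8.8 - 7 = 1.8)

float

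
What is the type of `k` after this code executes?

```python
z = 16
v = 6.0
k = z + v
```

int + float returns float (16 + 6.0 = 22.0)

float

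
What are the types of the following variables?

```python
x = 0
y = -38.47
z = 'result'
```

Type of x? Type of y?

x is int; y is float

int, float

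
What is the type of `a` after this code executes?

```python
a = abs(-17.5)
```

abs() of float returns float

float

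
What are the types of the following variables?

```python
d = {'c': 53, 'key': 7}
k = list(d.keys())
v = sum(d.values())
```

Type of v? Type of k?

sum of int values returns int; list(...) returns list

int, list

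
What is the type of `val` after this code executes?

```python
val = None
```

None has type NoneType

NoneType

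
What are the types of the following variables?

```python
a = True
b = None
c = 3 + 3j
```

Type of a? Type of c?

a is bool; c is complex

bool, complex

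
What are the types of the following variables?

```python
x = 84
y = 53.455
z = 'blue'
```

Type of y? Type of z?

y is float; z is str

float, str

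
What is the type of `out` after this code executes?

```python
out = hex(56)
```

hex() returns str representation

str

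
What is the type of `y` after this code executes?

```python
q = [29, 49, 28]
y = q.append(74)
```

list.append() returns None (mutates in place)

NoneType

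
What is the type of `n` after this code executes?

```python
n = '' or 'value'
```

'or' returns first truthy value ('value', which is str)

str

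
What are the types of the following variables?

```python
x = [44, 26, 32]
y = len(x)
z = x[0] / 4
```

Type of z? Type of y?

int / int returns float; len() returns int

float, int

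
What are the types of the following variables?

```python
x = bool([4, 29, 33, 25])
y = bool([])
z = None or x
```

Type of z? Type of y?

None or <bool> returns the bool; bool() returns bool

bool, bool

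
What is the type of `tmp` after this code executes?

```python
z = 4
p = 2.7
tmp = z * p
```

int * float returns float (4 * 2.7 = 10.8)

float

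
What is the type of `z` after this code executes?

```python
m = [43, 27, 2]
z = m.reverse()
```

list.reverse() returns None

NoneType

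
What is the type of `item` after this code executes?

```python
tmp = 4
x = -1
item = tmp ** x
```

int ** negative int returns float

float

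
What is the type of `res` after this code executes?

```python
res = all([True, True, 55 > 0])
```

all() returns bool

bool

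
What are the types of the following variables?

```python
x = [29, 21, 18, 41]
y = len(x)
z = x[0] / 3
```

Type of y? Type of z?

len() returns int; int / int returns float

int, float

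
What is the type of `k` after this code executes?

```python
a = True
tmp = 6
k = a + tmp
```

bool + int returns int (True is 1, so 1 + 6 = 7)

int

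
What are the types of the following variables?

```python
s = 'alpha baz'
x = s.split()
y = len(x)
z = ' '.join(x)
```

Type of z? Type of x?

str.join() returns str; str.split() returns list

str, list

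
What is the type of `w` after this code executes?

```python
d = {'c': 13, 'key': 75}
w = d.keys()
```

.keys() returns a dict_keys view object

dict_keys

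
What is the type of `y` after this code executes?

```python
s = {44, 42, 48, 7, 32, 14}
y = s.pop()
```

Popping from a set of ints returns int

int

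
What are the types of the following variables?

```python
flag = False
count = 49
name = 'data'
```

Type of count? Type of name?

count is int; name is str

int, str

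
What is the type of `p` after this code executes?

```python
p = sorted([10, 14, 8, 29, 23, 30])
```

sorted() always returns list

list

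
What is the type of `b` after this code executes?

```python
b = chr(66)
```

chr() returns str (single character)

str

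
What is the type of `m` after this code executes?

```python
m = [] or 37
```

'or' returns first truthy value (37, which is int)

int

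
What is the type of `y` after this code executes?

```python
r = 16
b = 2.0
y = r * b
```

int * float returns float (16 * 2.0 = 32.0)

float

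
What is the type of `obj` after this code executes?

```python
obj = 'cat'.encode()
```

str.encode() returns bytes

bytes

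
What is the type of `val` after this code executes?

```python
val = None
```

None has type NoneType

NoneType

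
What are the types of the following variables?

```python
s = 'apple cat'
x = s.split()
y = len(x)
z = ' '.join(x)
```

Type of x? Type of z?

str.split() returns list; str.join() returns str

list, str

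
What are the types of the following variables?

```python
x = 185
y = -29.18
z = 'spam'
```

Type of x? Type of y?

x is int; y is float

int, float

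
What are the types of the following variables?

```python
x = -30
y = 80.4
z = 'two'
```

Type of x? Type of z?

x is int; z is str

int, str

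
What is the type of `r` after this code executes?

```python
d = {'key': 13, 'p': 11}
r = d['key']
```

Accessing dict[str, int] with key 'key' returns int value 13

int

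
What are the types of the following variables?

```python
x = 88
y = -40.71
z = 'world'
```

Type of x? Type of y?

x is int; y is float

int, float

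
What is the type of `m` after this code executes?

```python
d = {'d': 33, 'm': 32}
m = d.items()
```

dict.items() returns a dict_items view

dict_items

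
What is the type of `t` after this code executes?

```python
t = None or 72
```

'or' with None returns the other value (72, int)

int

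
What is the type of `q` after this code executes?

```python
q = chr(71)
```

chr() returns str (single character)

str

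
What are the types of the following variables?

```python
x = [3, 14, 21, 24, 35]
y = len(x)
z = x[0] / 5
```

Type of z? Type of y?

int / int returns float; len() returns int

float, int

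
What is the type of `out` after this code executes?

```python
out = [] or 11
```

'or' returns first truthy value (11, which is int)

int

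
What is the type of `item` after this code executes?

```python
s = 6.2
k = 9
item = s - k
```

float - int returns float (6.2 - 9 = -2.8)

float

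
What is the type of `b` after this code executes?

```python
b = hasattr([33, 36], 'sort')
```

hasattr() returns bool

bool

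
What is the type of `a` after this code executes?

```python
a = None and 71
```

'and' returns first falsy value (None)

NoneType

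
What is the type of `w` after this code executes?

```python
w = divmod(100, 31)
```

divmod() returns a tuple (quotient, remainder)

tuple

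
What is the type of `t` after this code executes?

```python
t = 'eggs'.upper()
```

str.upper() returns str

str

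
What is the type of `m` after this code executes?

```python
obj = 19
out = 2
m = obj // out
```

int // int returns int (19 // 2 = 9)

int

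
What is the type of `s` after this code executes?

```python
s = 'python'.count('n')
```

str.count() returns int

int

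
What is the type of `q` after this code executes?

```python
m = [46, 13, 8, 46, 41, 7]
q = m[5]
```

Indexing a list of ints returns int (m[5] = 7)

int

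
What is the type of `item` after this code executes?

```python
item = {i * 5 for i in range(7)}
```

A set comprehension {expr for x in iterable} produces a set

set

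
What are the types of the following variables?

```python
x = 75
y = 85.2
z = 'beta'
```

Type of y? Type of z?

y is float; z is str

float, str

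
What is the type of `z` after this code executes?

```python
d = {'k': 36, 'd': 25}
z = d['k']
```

Accessing dict[str, int] with key 'k' returns int value 36

int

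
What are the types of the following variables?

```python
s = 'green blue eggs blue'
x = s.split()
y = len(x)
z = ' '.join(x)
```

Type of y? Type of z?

len() returns int; str.join() returns str

int, str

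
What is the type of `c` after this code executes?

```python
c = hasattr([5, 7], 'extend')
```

hasattr() returns bool

bool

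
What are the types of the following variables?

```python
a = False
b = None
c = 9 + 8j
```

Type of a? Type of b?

a is bool; b is NoneType

bool, NoneType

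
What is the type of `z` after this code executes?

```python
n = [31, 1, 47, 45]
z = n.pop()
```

list.pop() returns the popped element (int here)

int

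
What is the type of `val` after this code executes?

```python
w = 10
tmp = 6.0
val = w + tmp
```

int + float returns float (10 + 6.0 = 16.0)

float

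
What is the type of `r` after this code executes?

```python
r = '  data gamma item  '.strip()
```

str.strip() returns str

str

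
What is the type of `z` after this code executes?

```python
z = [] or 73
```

'or' returns first truthy value (73, which is int)

int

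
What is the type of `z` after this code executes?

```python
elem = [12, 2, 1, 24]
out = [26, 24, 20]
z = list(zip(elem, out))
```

list(zip(...)) returns a list of tuples

list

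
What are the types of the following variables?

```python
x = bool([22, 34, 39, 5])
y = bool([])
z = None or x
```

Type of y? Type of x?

bool() returns bool; bool() returns bool

bool, bool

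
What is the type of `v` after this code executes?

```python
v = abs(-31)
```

abs() of int returns int

int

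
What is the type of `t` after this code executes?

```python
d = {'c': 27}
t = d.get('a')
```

dict.get() returns None when key 'a' is not found and no default given

NoneType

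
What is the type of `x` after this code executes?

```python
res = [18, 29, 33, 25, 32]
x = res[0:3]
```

Slicing a list always returns a list

list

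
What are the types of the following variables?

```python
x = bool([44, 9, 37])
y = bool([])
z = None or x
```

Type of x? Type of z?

bool() returns bool; None or <bool> returns the bool

bool, bool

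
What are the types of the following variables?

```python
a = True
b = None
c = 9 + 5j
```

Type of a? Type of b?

a is bool; b is NoneType

bool, NoneType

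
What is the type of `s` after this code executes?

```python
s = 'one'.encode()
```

str.encode() returns bytes

bytes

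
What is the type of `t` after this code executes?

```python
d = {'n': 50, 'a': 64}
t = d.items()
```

dict.items() returns a dict_items view

dict_items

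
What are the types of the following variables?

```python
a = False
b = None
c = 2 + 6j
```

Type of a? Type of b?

a is bool; b is NoneType

bool, NoneType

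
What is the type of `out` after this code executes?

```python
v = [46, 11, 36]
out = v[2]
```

Indexing a list of ints returns int (v[2] = 36)

int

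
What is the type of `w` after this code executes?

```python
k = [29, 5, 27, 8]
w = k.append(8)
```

list.append() returns None (mutates in place)

NoneType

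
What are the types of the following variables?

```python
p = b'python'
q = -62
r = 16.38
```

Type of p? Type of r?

p is bytes; r is float

bytes, float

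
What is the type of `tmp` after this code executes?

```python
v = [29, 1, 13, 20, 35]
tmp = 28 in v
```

'in' operator returns bool

bool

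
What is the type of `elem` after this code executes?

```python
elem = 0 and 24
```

'and' returns the first falsy value (0, which is int)

int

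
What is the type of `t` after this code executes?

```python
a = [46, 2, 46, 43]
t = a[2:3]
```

Slicing a list always returns a list

list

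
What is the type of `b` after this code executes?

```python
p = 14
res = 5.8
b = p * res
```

int * float returns float (14 * 5.8 = 81.2)

float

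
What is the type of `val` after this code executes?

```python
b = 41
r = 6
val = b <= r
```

Comparison operators return bool

bool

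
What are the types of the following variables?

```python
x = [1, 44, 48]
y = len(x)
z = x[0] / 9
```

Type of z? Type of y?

int / int returns float; len() returns int

float, int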